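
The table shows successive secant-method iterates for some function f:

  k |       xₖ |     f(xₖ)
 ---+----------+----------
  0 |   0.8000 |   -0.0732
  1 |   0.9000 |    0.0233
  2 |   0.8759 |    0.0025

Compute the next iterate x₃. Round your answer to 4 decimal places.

x₃ = 0.8759 − 0.0025·(0.8759 − 0.9000) / (0.0025 − 0.0233)
   = 0.8759 − (-0.000060)/(-0.020800) = 0.873003

0.8730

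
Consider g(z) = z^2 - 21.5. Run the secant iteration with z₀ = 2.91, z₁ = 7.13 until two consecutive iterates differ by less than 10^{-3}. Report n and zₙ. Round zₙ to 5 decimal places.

g(2.91) = -13.0319000, g(7.13) = 29.3369000
z₂ = 7.1300000 − 29.3369000·(4.2200000)/(42.3688000) = 4.2079980;  |Δ| = 2.9220020
g(4.2079980) = -3.7927528
z₃ = 4.2079980 − (-3.7927528)·(-2.9220020)/(-33.1296528) = 4.5425150;  |Δ| = 0.3345170
g(4.5425150) = -0.8655577
z₄ = 4.5425150 − (-0.8655577)·(0.3345170)/(2.9271951) = 4.6414301;  |Δ| = 0.0989151
g(4.6414301) = 0.0428730
z₅ = 4.6414301 − 0.0428730·(0.0989151)/(0.9084306) = 4.6367618;  |Δ| = 0.0046683
g(4.6367618) = -0.0004400
z₆ = 4.6367618 − (-0.0004400)·(-0.0046683)/(-0.0433129) = 4.6368092;  |Δ| = 0.0000474
|z₆ − z₅| = 0.0000474 < 10^{-3}

n = 6, zₙ = 4.63681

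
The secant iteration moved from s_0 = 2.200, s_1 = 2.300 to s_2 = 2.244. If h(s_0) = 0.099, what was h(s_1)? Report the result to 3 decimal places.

The secant line through (2.200, 0.099) and (2.300, h(s_1)) crosses zero at s_2 = 2.244.
So (2.200, 0.099), (2.300, h(s_1)), (2.244, 0) are collinear:
h(s_1) = 0.099 · (2.300 − 2.244) / (2.200 − 2.244) = 0.099 · (0.05600)/(-0.04400) = -0.12600

-0.126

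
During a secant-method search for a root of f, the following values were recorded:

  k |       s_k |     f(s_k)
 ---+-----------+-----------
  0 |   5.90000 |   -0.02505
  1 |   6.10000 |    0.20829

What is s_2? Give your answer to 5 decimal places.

s_2 = 6.10000 − 0.20829·(6.10000 − 5.90000) / (0.20829 − (-0.02505))
   = 6.10000 − (0.0416580)/(0.2333400) = 5.9214708

5.92147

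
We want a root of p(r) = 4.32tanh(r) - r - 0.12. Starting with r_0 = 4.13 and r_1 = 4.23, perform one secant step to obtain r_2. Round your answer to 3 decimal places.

4.198

p(4.13) = 0.06777, p(4.23) = -0.03183
r_2 = 4.23000 − (-0.03183)·(4.23000 − 4.13000) / (-0.03183 − 0.06777) = 4.23000 − (-0.00318)/(-0.09960) = 4.19804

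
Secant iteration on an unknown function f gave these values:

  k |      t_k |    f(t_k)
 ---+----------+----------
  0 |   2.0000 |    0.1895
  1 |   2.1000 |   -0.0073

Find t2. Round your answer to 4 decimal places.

2.0963

t2 = 2.1000 − (-0.0073)·(2.1000 − 2.0000) / (-0.0073 − 0.1895)
   = 2.1000 − (-0.000730)/(-0.196800) = 2.096291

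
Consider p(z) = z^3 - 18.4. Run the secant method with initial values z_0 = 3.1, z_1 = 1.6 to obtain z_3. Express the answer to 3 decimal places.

p(3.1) = 11.39100, p(1.6) = -14.30400
z_2 = 1.60000 − (-14.30400)·(1.60000 − 3.10000) / (-14.30400 − 11.39100) = 1.60000 − (21.45600)/(-25.69500) = 2.43503
p(2.43503) = -3.96187
z_3 = 2.43503 − (-3.96187)·(2.43503 − 1.60000) / (-3.96187 − (-14.30400)) = 2.43503 − (-3.30827)/(10.34213) = 2.75491

2.755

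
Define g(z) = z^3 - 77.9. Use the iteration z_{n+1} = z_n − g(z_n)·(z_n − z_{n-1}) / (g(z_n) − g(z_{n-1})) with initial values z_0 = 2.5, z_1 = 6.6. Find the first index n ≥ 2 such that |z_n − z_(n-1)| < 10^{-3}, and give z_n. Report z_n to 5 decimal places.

g(2.5) = -62.2750000, g(6.6) = 209.5960000
z_2 = 6.6000000 − 209.5960000·(4.1000000)/(271.8710000) = 3.4391494;  |Δ| = 3.1608506
g(3.4391494) = -37.2226038
z_3 = 3.4391494 − (-37.2226038)·(-3.1608506)/(-246.8186038) = 3.9158359;  |Δ| = 0.4766865
g(3.9158359) = -17.8554692
z_4 = 3.9158359 − (-17.8554692)·(0.4766865)/(19.3671346) = 4.3553155;  |Δ| = 0.4394796
g(4.3553155) = 4.7149921
z_5 = 4.3553155 − 4.7149921·(0.4394796)/(22.5704613) = 4.2635078;  |Δ| = 0.0918077
g(4.2635078) = -0.4000933
z_6 = 4.2635078 − (-0.4000933)·(-0.0918077)/(-5.1150855) = 4.2706888;  |Δ| = 0.0071810
g(4.2706888) = -0.0078331
z_7 = 4.2706888 − (-0.0078331)·(0.0071810)/(0.3922603) = 4.2708322;  |Δ| = 0.0001434
|z_7 − z_6| = 0.0001434 < 10^{-3}

n = 7, z_n = 4.27083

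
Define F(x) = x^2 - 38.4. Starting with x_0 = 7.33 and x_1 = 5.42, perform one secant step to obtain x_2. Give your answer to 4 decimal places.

F(7.33) = 15.328900, F(5.42) = -9.023600
x_2 = 5.420000 − (-9.023600)·(5.420000 − 7.330000) / (-9.023600 − 15.328900) = 5.420000 − (17.235076)/(-24.352500) = 6.127733

6.1277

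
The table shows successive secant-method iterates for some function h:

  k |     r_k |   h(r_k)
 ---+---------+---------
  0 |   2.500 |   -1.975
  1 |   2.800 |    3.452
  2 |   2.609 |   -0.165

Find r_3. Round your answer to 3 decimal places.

r_3 = 2.609 − (-0.165)·(2.609 − 2.800) / (-0.165 − 3.452)
   = 2.609 − (0.03151)/(-3.61700) = 2.61771

2.618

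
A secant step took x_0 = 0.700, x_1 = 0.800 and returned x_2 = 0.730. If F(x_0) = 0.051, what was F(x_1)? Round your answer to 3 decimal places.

-0.119

The secant line through (0.700, 0.051) and (0.800, F(x_1)) crosses zero at x_2 = 0.730.
So (0.700, 0.051), (0.800, F(x_1)), (0.730, 0) are collinear:
F(x_1) = 0.051 · (0.800 − 0.730) / (0.700 − 0.730) = 0.051 · (0.07000)/(-0.03000) = -0.11900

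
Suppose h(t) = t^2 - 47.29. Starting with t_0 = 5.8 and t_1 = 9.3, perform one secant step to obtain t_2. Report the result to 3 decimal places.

6.704

h(5.8) = -13.65000, h(9.3) = 39.20000
t_2 = 9.30000 − 39.20000·(9.30000 − 5.80000) / (39.20000 − (-13.65000)) = 9.30000 − (137.20000)/(52.85000) = 6.70397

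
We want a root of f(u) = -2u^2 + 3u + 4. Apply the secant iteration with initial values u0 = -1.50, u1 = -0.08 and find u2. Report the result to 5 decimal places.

-0.68831

f(-1.50) = -5.0000000, f(-0.08) = 3.7472000
u2 = -0.0800000 − 3.7472000·(-0.0800000 − (-1.5000000)) / (3.7472000 − (-5.0000000)) = -0.0800000 − (5.3210240)/(8.7472000) = -0.6883117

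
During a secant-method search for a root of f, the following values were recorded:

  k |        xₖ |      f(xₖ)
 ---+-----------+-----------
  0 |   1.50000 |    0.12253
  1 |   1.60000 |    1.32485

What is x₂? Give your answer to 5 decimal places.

1.48981

x₂ = 1.60000 − 1.32485·(1.60000 − 1.50000) / (1.32485 − 0.12253)
   = 1.60000 − (0.1324850)/(1.2023200) = 1.4898089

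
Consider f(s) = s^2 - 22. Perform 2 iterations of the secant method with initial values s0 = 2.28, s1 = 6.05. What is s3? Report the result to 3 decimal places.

4.639

f(2.28) = -16.80160, f(6.05) = 14.60250
s2 = 6.05000 − 14.60250·(6.05000 − 2.28000) / (14.60250 − (-16.80160)) = 6.05000 − (55.05142)/(31.40410) = 4.29700
f(4.29700) = -3.53580
s3 = 4.29700 − (-3.53580)·(4.29700 − 6.05000) / (-3.53580 − 14.60250) = 4.29700 − (6.19826)/(-18.13830) = 4.63872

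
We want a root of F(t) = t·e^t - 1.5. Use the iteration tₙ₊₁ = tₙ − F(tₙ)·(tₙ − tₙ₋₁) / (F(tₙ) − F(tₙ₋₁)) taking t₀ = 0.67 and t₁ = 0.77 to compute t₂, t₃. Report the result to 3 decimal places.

0.724, 0.726

F(0.67) = -0.19066, F(0.77) = 0.16302
t₂ = 0.77000 − 0.16302·(0.77000 − 0.67000) / (0.16302 − (-0.19066)) = 0.77000 − (0.01630)/(0.35368) = 0.72391
F(0.72391) = -0.00696
t₃ = 0.72391 − (-0.00696)·(0.72391 − 0.77000) / (-0.00696 − 0.16302) = 0.72391 − (0.00032)/(-0.16998) = 0.72579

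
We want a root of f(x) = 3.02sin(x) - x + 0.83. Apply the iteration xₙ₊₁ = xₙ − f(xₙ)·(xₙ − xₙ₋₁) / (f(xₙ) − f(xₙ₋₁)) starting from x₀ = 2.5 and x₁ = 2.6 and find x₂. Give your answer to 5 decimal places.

f(2.5) = 0.1373859, f(2.6) = -0.2131859
x₂ = 2.6000000 − (-0.2131859)·(2.6000000 − 2.5000000) / (-0.2131859 − 0.1373859) = 2.6000000 − (-0.0213186)/(-0.3505717) = 2.5391891

2.53919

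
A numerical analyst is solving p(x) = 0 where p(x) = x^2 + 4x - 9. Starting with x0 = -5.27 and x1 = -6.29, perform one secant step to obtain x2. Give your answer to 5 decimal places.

-5.57517

p(-5.27) = -2.3071000, p(-6.29) = 5.4041000
x2 = -6.2900000 − 5.4041000·(-6.2900000 − (-5.2700000)) / (5.4041000 − (-2.3071000)) = -6.2900000 − (-5.5121820)/(7.7112000) = -5.5751720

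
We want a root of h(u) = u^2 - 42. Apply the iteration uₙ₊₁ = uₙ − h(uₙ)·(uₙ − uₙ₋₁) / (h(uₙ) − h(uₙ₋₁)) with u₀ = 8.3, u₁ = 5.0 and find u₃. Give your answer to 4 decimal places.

h(8.3) = 26.890000, h(5.0) = -17.000000
u₂ = 5.000000 − (-17.000000)·(5.000000 − 8.300000) / (-17.000000 − 26.890000) = 5.000000 − (56.100000)/(-43.890000) = 6.278195
h(6.278195) = -2.584261
u₃ = 6.278195 − (-2.584261)·(6.278195 − 5.000000) / (-2.584261 − (-17.000000)) = 6.278195 − (-3.303191)/(14.415739) = 6.507333

6.5073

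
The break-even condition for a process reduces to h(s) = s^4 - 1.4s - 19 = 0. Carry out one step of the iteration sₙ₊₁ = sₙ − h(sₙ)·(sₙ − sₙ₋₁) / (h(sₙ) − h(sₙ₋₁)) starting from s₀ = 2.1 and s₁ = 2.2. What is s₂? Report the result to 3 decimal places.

h(2.1) = -2.49190, h(2.2) = 1.34560
s₂ = 2.20000 − 1.34560·(2.20000 − 2.10000) / (1.34560 − (-2.49190)) = 2.20000 − (0.13456)/(3.83750) = 2.16494

2.165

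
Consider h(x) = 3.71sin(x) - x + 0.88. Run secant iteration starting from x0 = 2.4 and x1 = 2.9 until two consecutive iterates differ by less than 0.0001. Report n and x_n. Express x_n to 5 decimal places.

n = 5, x_n = 2.64560

h(2.4) = 0.9859684, h(2.9) = -1.1323850
x2 = 2.9000000 − (-1.1323850)·(0.5000000)/(-2.1183534) = 2.6327205;  |Δ| = 0.2672795
h(2.6327205) = 0.0547642
x3 = 2.6327205 − 0.0547642·(-0.2672795)/(1.1871492) = 2.6450503;  |Δ| = 0.0123298
h(2.6450503) = 0.0023503
x4 = 2.6450503 − 0.0023503·(0.0123298)/(-0.0524139) = 2.6456032;  |Δ| = 0.0005529
h(2.6456032) = -0.0000063
x5 = 2.6456032 − (-0.0000063)·(0.0005529)/(-0.0023566) = 2.6456017;  |Δ| = 0.0000015
|x5 − x4| = 0.0000015 < 0.0001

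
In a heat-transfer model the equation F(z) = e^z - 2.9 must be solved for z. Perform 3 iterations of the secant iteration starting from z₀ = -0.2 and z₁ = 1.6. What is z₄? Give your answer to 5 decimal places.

1.08243

F(-0.2) = -2.0812692, F(1.6) = 2.0530324
z₂ = 1.6000000 − 2.0530324·(1.6000000 − (-0.2000000)) / (2.0530324 − (-2.0812692)) = 1.6000000 − (3.6954584)/(4.1343017) = 0.7061469
F(0.7061469) = -0.8738308
z₃ = 0.7061469 − (-0.8738308)·(0.7061469 − 1.6000000) / (-0.8738308 − 2.0530324) = 0.7061469 − (0.7810764)/(-2.9268633) = 0.9730116
F(0.9730116) = -0.2540992
z₄ = 0.9730116 − (-0.2540992)·(0.9730116 − 0.7061469) / (-0.2540992 − (-0.8738308)) = 0.9730116 − (-0.0678101)/(0.6197316) = 1.0824301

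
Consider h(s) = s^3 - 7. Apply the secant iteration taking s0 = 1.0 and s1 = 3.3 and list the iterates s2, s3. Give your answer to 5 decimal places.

h(1.0) = -6.0000000, h(3.3) = 28.9370000
s2 = 3.3000000 − 28.9370000·(3.3000000 − 1.0000000) / (28.9370000 − (-6.0000000)) = 3.3000000 − (66.5551000)/(34.9370000) = 1.3949967
h(1.3949967) = -4.2853143
s3 = 1.3949967 − (-4.2853143)·(1.3949967 − 3.3000000) / (-4.2853143 − 28.9370000) = 1.3949967 − (8.1635379)/(-33.2223143) = 1.6407212

1.39500, 1.64072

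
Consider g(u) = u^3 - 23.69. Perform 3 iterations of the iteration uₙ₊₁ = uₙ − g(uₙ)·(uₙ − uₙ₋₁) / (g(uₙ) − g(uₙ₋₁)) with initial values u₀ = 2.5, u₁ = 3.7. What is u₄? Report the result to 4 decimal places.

2.8728

g(2.5) = -8.065000, g(3.7) = 26.963000
u₂ = 3.700000 − 26.963000·(3.700000 − 2.500000) / (26.963000 − (-8.065000)) = 3.700000 − (32.355600)/(35.028000) = 2.776293
g(2.776293) = -2.290875
u₃ = 2.776293 − (-2.290875)·(2.776293 − 3.700000) / (-2.290875 − 26.963000) = 2.776293 − (2.116097)/(-29.253875) = 2.848629
g(2.848629) = -0.574270
u₄ = 2.848629 − (-0.574270)·(2.848629 − 2.776293) / (-0.574270 − (-2.290875)) = 2.848629 − (-0.041540)/(1.716605) = 2.872828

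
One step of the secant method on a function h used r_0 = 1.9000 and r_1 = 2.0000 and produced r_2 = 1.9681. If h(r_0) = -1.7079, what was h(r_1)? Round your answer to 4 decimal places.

The secant line through (1.9000, -1.7079) and (2.0000, h(r_1)) crosses zero at r_2 = 1.9681.
So (1.9000, -1.7079), (2.0000, h(r_1)), (1.9681, 0) are collinear:
h(r_1) = -1.7079 · (2.0000 − 1.9681) / (1.9000 − 1.9681) = -1.7079 · (0.031900)/(-0.068100) = 0.800030

0.8000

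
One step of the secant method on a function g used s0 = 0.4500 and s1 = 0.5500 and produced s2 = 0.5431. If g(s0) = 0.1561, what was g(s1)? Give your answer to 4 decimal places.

The secant line through (0.4500, 0.1561) and (0.5500, g(s1)) crosses zero at s2 = 0.5431.
So (0.4500, 0.1561), (0.5500, g(s1)), (0.5431, 0) are collinear:
g(s1) = 0.1561 · (0.5500 − 0.5431) / (0.4500 − 0.5431) = 0.1561 · (0.006900)/(-0.093100) = -0.011569

-0.0116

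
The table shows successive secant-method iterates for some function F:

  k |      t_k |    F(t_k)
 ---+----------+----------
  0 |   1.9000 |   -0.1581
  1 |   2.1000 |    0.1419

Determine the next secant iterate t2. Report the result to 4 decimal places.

t2 = 2.1000 − 0.1419·(2.1000 − 1.9000) / (0.1419 − (-0.1581))
   = 2.1000 − (0.028380)/(0.300000) = 2.005400

2.0054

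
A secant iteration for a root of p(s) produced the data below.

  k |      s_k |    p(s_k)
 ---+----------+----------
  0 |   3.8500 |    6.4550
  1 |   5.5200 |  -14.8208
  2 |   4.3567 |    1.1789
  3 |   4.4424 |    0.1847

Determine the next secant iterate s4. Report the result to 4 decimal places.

s4 = 4.4424 − 0.1847·(4.4424 − 4.3567) / (0.1847 − 1.1789)
   = 4.4424 − (0.015829)/(-0.994200) = 4.458321

4.4583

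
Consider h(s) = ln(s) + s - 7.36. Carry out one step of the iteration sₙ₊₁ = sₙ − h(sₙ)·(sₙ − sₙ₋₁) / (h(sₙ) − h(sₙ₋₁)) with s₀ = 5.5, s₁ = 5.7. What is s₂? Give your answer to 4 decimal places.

h(5.5) = -0.155252, h(5.7) = 0.080466
s₂ = 5.700000 − 0.080466·(5.700000 − 5.500000) / (0.080466 − (-0.155252)) = 5.700000 − (0.016093)/(0.235718) = 5.631727

5.6317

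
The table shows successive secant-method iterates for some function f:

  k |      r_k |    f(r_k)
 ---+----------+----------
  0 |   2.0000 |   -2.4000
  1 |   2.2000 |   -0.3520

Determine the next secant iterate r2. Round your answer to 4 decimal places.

2.2344

r2 = 2.2000 − (-0.3520)·(2.2000 − 2.0000) / (-0.3520 − (-2.4000))
   = 2.2000 − (-0.070400)/(2.048000) = 2.234375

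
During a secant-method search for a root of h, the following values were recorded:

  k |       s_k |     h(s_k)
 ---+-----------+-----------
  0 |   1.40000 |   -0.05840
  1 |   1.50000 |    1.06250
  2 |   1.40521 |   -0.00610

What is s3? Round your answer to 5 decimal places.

s3 = 1.40521 − (-0.00610)·(1.40521 − 1.50000) / (-0.00610 − 1.06250)
   = 1.40521 − (0.0005782)/(-1.0686000) = 1.4057511

1.40575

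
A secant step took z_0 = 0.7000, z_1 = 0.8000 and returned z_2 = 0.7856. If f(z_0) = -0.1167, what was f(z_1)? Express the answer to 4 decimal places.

0.0196

The secant line through (0.7000, -0.1167) and (0.8000, f(z_1)) crosses zero at z_2 = 0.7856.
So (0.7000, -0.1167), (0.8000, f(z_1)), (0.7856, 0) are collinear:
f(z_1) = -0.1167 · (0.8000 − 0.7856) / (0.7000 − 0.7856) = -0.1167 · (0.014400)/(-0.085600) = 0.019632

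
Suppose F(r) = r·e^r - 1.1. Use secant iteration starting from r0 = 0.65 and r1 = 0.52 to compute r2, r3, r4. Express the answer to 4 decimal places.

F(0.65) = 0.145102, F(0.52) = -0.225346
r2 = 0.520000 − (-0.225346)·(0.520000 − 0.650000) / (-0.225346 − 0.145102) = 0.520000 − (0.029295)/(-0.370447) = 0.599080
F(0.599080) = -0.009409
r3 = 0.599080 − (-0.009409)·(0.599080 − 0.520000) / (-0.009409 − (-0.225346)) = 0.599080 − (-0.000744)/(0.215937) = 0.602526
F(0.602526) = 0.000650
r4 = 0.602526 − 0.000650·(0.602526 − 0.599080) / (0.000650 − (-0.009409)) = 0.602526 − (0.000002)/(0.010059) = 0.602303

0.5991, 0.6025, 0.6023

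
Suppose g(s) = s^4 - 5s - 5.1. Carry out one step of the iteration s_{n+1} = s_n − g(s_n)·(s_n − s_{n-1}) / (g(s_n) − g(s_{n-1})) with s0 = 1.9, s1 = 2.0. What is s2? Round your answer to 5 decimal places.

1.96353

g(1.9) = -1.5679000, g(2.0) = 0.9000000
s2 = 2.0000000 − 0.9000000·(2.0000000 − 1.9000000) / (0.9000000 − (-1.5679000)) = 2.0000000 − (0.0900000)/(2.4679000) = 1.9635317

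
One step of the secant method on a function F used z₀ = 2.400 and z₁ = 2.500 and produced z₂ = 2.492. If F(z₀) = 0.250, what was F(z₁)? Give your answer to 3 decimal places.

-0.022

The secant line through (2.400, 0.250) and (2.500, F(z₁)) crosses zero at z₂ = 2.492.
So (2.400, 0.250), (2.500, F(z₁)), (2.492, 0) are collinear:
F(z₁) = 0.250 · (2.500 − 2.492) / (2.400 − 2.492) = 0.250 · (0.00800)/(-0.09200) = -0.02174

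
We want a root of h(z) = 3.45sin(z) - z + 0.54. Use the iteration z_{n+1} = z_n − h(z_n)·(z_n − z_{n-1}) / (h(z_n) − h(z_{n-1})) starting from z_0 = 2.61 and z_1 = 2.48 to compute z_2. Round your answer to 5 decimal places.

h(2.61) = -0.3211714, h(2.48) = 0.1795912
z_2 = 2.4800000 − 0.1795912·(2.4800000 − 2.6100000) / (0.1795912 − (-0.3211714)) = 2.4800000 − (-0.0233469)/(0.5007625) = 2.5266226

2.52662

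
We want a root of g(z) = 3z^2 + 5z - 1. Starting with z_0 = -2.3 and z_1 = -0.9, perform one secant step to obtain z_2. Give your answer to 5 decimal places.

-1.56739

g(-2.3) = 3.3700000, g(-0.9) = -3.0700000
z_2 = -0.9000000 − (-3.0700000)·(-0.9000000 − (-2.3000000)) / (-3.0700000 − 3.3700000) = -0.9000000 − (-4.2980000)/(-6.4400000) = -1.5673913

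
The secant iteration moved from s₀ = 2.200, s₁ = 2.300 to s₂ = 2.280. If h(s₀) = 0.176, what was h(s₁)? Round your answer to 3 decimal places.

The secant line through (2.200, 0.176) and (2.300, h(s₁)) crosses zero at s₂ = 2.280.
So (2.200, 0.176), (2.300, h(s₁)), (2.280, 0) are collinear:
h(s₁) = 0.176 · (2.300 − 2.280) / (2.200 − 2.280) = 0.176 · (0.02000)/(-0.08000) = -0.04400

-0.044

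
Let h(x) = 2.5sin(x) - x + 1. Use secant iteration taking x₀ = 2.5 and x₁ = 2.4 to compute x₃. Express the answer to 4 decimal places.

h(2.5) = -0.003820, h(2.4) = 0.288658
x₂ = 2.400000 − 0.288658·(2.400000 − 2.500000) / (0.288658 − (-0.003820)) = 2.400000 − (-0.028866)/(0.292478) = 2.498694
h(2.498694) = 0.000101
x₃ = 2.498694 − 0.000101·(2.498694 − 2.400000) / (0.000101 − 0.288658) = 2.498694 − (0.000010)/(-0.288557) = 2.498728

2.4987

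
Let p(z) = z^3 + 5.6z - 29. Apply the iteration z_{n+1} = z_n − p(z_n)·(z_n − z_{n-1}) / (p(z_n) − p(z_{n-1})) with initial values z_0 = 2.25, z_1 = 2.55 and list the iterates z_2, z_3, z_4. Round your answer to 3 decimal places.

p(2.25) = -5.00937, p(2.55) = 1.86137
z_2 = 2.55000 − 1.86137·(2.55000 − 2.25000) / (1.86137 − (-5.00937)) = 2.55000 − (0.55841)/(6.87075) = 2.46873
p(2.46873) = -0.12921
z_3 = 2.46873 − (-0.12921)·(2.46873 − 2.55000) / (-0.12921 − 1.86137) = 2.46873 − (0.01050)/(-1.99059) = 2.47400
p(2.47400) = -0.00300
z_4 = 2.47400 − (-0.00300)·(2.47400 − 2.46873) / (-0.00300 − (-0.12921)) = 2.47400 − (-0.00002)/(0.12621) = 2.47413

2.469, 2.474, 2.474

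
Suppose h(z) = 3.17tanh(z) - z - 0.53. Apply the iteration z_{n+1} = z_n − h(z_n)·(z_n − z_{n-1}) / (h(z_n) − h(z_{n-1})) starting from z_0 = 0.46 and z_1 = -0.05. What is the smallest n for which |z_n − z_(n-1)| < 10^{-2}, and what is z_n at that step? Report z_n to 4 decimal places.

n = 4, z_n = 0.2518

h(0.46) = 0.373367, h(-0.05) = -0.638368
z_2 = -0.050000 − (-0.638368)·(-0.510000)/(-1.011735) = 0.271791;  |Δ| = 0.321791
h(0.271791) = 0.039181
z_3 = 0.271791 − 0.039181·(0.321791)/(0.677549) = 0.253183;  |Δ| = 0.018608
h(0.253183) = 0.002687
z_4 = 0.253183 − 0.002687·(-0.018608)/(-0.036494) = 0.251813;  |Δ| = 0.001370
|z_4 − z_3| = 0.001370 < 10^{-2}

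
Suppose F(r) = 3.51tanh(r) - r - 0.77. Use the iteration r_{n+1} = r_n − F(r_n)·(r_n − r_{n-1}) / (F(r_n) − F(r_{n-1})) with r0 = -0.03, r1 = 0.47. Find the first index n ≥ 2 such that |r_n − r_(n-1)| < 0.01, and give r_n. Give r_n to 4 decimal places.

F(-0.03) = -0.845268, F(0.47) = 0.298080
r2 = 0.470000 − 0.298080·(0.500000)/(1.143348) = 0.339646;  |Δ| = 0.130354
F(0.339646) = 0.038691
r3 = 0.339646 − 0.038691·(-0.130354)/(-0.259389) = 0.320203;  |Δ| = 0.019444
F(0.320203) = -0.003191
r4 = 0.320203 − (-0.003191)·(-0.019444)/(-0.041881) = 0.321684;  |Δ| = 0.001481
|r4 − r3| = 0.001481 < 0.01

n = 4, r_n = 0.3217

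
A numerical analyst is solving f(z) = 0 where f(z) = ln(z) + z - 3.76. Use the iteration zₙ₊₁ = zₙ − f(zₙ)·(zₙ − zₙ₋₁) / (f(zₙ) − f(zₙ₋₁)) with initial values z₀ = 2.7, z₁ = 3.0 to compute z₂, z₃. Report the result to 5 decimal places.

2.74940, 2.74882

f(2.7) = -0.0667482, f(3.0) = 0.3386123
z₂ = 3.0000000 − 0.3386123·(3.0000000 − 2.7000000) / (0.3386123 − (-0.0667482)) = 3.0000000 − (0.1015837)/(0.4053605) = 2.7493992
f(2.7493992) = 0.0007816
z₃ = 2.7493992 − 0.0007816·(2.7493992 − 3.0000000) / (0.0007816 − 0.3386123) = 2.7493992 − (-0.0001959)/(-0.3378307) = 2.7488194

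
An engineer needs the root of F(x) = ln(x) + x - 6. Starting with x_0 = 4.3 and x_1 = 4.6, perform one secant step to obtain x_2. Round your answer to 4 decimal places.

F(4.3) = -0.241385, F(4.6) = 0.126056
x_2 = 4.600000 − 0.126056·(4.600000 − 4.300000) / (0.126056 − (-0.241385)) = 4.600000 − (0.037817)/(0.367441) = 4.497080

4.4971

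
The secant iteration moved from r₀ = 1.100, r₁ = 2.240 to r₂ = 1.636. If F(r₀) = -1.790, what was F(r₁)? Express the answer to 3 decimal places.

2.017

The secant line through (1.100, -1.790) and (2.240, F(r₁)) crosses zero at r₂ = 1.636.
So (1.100, -1.790), (2.240, F(r₁)), (1.636, 0) are collinear:
F(r₁) = -1.790 · (2.240 − 1.636) / (1.100 − 1.636) = -1.790 · (0.60400)/(-0.53600) = 2.01709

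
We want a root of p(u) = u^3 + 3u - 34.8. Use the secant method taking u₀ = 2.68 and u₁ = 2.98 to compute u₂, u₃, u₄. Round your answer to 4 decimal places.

p(2.68) = -7.511168, p(2.98) = 0.603592
u₂ = 2.980000 − 0.603592·(2.980000 − 2.680000) / (0.603592 − (-7.511168)) = 2.980000 − (0.181078)/(8.114760) = 2.957685
p(2.957685) = -0.053399
u₃ = 2.957685 − (-0.053399)·(2.957685 − 2.980000) / (-0.053399 − 0.603592) = 2.957685 − (0.001192)/(-0.656991) = 2.959499
p(2.959499) = -0.000331
u₄ = 2.959499 − (-0.000331)·(2.959499 − 2.957685) / (-0.000331 − (-0.053399)) = 2.959499 − (-0.000001)/(0.053068) = 2.959510

2.9577, 2.9595, 2.9595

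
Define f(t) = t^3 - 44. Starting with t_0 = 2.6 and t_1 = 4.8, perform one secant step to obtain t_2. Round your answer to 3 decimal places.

3.225

f(2.6) = -26.42400, f(4.8) = 66.59200
t_2 = 4.80000 − 66.59200·(4.80000 − 2.60000) / (66.59200 − (-26.42400)) = 4.80000 − (146.50240)/(93.01600) = 3.22498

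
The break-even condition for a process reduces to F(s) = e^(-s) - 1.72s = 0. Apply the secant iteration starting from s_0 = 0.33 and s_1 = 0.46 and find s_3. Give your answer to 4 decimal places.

F(0.33) = 0.151324, F(0.46) = -0.159916
s_2 = 0.460000 − (-0.159916)·(0.460000 − 0.330000) / (-0.159916 − 0.151324) = 0.460000 − (-0.020789)/(-0.311240) = 0.393205
F(0.393205) = -0.001423
s_3 = 0.393205 − (-0.001423)·(0.393205 − 0.460000) / (-0.001423 − (-0.159916)) = 0.393205 − (0.000095)/(0.158493) = 0.392606

0.3926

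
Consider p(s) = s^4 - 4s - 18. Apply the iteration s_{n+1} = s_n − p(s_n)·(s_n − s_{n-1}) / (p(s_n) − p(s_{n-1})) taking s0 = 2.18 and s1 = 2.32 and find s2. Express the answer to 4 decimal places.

p(2.18) = -4.134694, p(2.32) = 1.690230
s2 = 2.320000 − 1.690230·(2.320000 − 2.180000) / (1.690230 − (-4.134694)) = 2.320000 − (0.236632)/(5.824924) = 2.279376

2.2794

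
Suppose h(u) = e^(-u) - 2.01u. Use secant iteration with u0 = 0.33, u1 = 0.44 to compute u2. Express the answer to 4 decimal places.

0.3507

h(0.33) = 0.055624, h(0.44) = -0.240364
u2 = 0.440000 − (-0.240364)·(0.440000 − 0.330000) / (-0.240364 − 0.055624) = 0.440000 − (-0.026440)/(-0.295987) = 0.350672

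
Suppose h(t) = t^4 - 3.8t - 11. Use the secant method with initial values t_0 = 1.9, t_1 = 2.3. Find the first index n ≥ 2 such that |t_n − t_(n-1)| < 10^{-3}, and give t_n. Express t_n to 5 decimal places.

h(1.9) = -5.1879000, h(2.3) = 8.2441000
t_2 = 2.3000000 − 8.2441000·(0.4000000)/(13.4320000) = 2.0544937;  |Δ| = 0.2455063
h(2.0544937) = -0.9907033
t_3 = 2.0544937 − (-0.9907033)·(-0.2455063)/(-9.2348033) = 2.0808315;  |Δ| = 0.0263377
h(2.0808315) = -0.1594748
t_4 = 2.0808315 − (-0.1594748)·(0.0263377)/(0.8312285) = 2.0858845;  |Δ| = 0.0050530
h(2.0858845) = 0.0040927
t_5 = 2.0858845 − 0.0040927·(0.0050530)/(0.1635676) = 2.0857581;  |Δ| = 0.0001264
|t_5 − t_4| = 0.0001264 < 10^{-3}

n = 5, t_n = 2.08576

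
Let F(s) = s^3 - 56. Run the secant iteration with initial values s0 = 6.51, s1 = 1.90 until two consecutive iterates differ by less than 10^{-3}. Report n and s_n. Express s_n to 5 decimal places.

n = 8, s_n = 3.82586

F(6.51) = 219.8944510, F(1.90) = -49.1410000
s2 = 1.9000000 − (-49.1410000)·(-4.6100000)/(-269.0354510) = 2.7420452;  |Δ| = 0.8420452
F(2.7420452) = -35.3830780
s3 = 2.7420452 − (-35.3830780)·(0.8420452)/(13.7579220) = 4.9076448;  |Δ| = 2.1655996
F(4.9076448) = 62.2005174
s4 = 4.9076448 − 62.2005174·(2.1655996)/(97.5835954) = 3.5272753;  |Δ| = 1.3803695
F(3.5272753) = -12.1147993
s5 = 3.5272753 − (-12.1147993)·(-1.3803695)/(-74.3153167) = 3.7523016;  |Δ| = 0.2250263
F(3.7523016) = -3.1684655
s6 = 3.7523016 − (-3.1684655)·(0.2250263)/(8.9463338) = 3.8319977;  |Δ| = 0.0796961
F(3.8319977) = 0.2698467
s7 = 3.8319977 − 0.2698467·(0.0796961)/(3.4383121) = 3.8257430;  |Δ| = 0.0062547
F(3.8257430) = -0.0052413
s8 = 3.8257430 − (-0.0052413)·(-0.0062547)/(-0.2750880) = 3.8258622;  |Δ| = 0.0001192
|s8 − s7| = 0.0001192 < 10^{-3}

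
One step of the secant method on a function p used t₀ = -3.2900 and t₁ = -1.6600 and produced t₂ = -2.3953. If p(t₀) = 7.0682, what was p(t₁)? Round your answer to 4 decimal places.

-5.8089

The secant line through (-3.2900, 7.0682) and (-1.6600, p(t₁)) crosses zero at t₂ = -2.3953.
So (-3.2900, 7.0682), (-1.6600, p(t₁)), (-2.3953, 0) are collinear:
p(t₁) = 7.0682 · (-1.6600 − (-2.3953)) / (-3.2900 − (-2.3953)) = 7.0682 · (0.735300)/(-0.894700) = -5.808928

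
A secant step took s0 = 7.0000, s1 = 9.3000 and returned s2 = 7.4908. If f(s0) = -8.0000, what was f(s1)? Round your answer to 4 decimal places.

29.4898

The secant line through (7.0000, -8.0000) and (9.3000, f(s1)) crosses zero at s2 = 7.4908.
So (7.0000, -8.0000), (9.3000, f(s1)), (7.4908, 0) are collinear:
f(s1) = -8.0000 · (9.3000 − 7.4908) / (7.0000 − 7.4908) = -8.0000 · (1.809200)/(-0.490800) = 29.489813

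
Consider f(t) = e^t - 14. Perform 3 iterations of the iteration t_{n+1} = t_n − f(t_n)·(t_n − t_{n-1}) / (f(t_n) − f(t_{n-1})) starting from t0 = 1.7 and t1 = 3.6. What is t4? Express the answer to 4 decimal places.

2.6801

f(1.7) = -8.526053, f(3.6) = 22.598234
t2 = 3.600000 − 22.598234·(3.600000 − 1.700000) / (22.598234 − (-8.526053)) = 3.600000 − (42.936645)/(31.124287) = 2.220478
f(2.220478) = -4.788269
t3 = 2.220478 − (-4.788269)·(2.220478 − 3.600000) / (-4.788269 − 22.598234) = 2.220478 − (6.605523)/(-27.386503) = 2.461674
f(2.461674) = -2.275577
t4 = 2.461674 − (-2.275577)·(2.461674 − 2.220478) / (-2.275577 − (-4.788269)) = 2.461674 − (-0.548861)/(2.512692) = 2.680109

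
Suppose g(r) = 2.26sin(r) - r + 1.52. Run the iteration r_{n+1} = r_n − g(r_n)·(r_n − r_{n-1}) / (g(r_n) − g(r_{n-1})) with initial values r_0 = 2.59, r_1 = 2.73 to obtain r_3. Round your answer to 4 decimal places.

g(2.59) = 0.114340, g(2.73) = -0.305843
r_2 = 2.730000 − (-0.305843)·(2.730000 − 2.590000) / (-0.305843 − 0.114340) = 2.730000 − (-0.042818)/(-0.420183) = 2.628097
g(2.628097) = 0.002072
r_3 = 2.628097 − 0.002072·(2.628097 − 2.730000) / (0.002072 − (-0.305843)) = 2.628097 − (-0.000211)/(0.307915) = 2.628783

2.6288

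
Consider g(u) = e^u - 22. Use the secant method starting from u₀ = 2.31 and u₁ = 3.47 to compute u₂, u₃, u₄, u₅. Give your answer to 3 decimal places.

2.937, 3.063, 3.093, 3.091

g(2.31) = -11.92558, g(3.47) = 10.13674
u₂ = 3.47000 − 10.13674·(3.47000 − 2.31000) / (10.13674 − (-11.92558)) = 3.47000 − (11.75862)/(22.06232) = 2.93703
g(2.93703) = -3.14031
u₃ = 2.93703 − (-3.14031)·(2.93703 − 3.47000) / (-3.14031 − 10.13674) = 2.93703 − (1.67370)/(-13.27705) = 3.06309
g(3.06309) = -0.60651
u₄ = 3.06309 − (-0.60651)·(3.06309 − 2.93703) / (-0.60651 − (-3.14031)) = 3.06309 − (-0.07646)/(2.53380) = 3.09326
g(3.09326) = 0.04887
u₅ = 3.09326 − 0.04887·(3.09326 − 3.06309) / (0.04887 − (-0.60651)) = 3.09326 − (0.00147)/(0.65538) = 3.09101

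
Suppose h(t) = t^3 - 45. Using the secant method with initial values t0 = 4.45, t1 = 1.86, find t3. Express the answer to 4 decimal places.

3.9226

h(4.45) = 43.121125, h(1.86) = -38.565144
t2 = 1.860000 − (-38.565144)·(1.860000 − 4.450000) / (-38.565144 − 43.121125) = 1.860000 − (99.883723)/(-81.686269) = 3.082772
h(3.082772) = -15.702914
t3 = 3.082772 − (-15.702914)·(3.082772 − 1.860000) / (-15.702914 − (-38.565144)) = 3.082772 − (-19.201091)/(22.862230) = 3.922633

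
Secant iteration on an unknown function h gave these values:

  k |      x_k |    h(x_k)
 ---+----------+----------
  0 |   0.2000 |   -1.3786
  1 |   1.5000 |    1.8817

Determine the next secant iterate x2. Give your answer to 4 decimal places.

x2 = 1.5000 − 1.8817·(1.5000 − 0.2000) / (1.8817 − (-1.3786))
   = 1.5000 − (2.446210)/(3.260300) = 0.749698

0.7497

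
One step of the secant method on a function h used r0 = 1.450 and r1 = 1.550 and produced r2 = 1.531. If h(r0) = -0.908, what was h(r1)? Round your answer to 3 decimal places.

The secant line through (1.450, -0.908) and (1.550, h(r1)) crosses zero at r2 = 1.531.
So (1.450, -0.908), (1.550, h(r1)), (1.531, 0) are collinear:
h(r1) = -0.908 · (1.550 − 1.531) / (1.450 − 1.531) = -0.908 · (0.01900)/(-0.08100) = 0.21299

0.213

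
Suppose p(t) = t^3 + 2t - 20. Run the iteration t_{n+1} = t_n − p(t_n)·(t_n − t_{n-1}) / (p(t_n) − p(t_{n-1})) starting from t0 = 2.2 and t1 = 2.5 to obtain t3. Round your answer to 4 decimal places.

2.4695

p(2.2) = -4.952000, p(2.5) = 0.625000
t2 = 2.500000 − 0.625000·(2.500000 − 2.200000) / (0.625000 − (-4.952000)) = 2.500000 − (0.187500)/(5.577000) = 2.466380
p(2.466380) = -0.064180
t3 = 2.466380 − (-0.064180)·(2.466380 − 2.500000) / (-0.064180 − 0.625000) = 2.466380 − (0.002158)/(-0.689180) = 2.469511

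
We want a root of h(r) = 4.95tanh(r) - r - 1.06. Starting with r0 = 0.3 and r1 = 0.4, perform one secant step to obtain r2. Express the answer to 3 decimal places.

0.276

h(0.3) = 0.08200, h(0.4) = 0.42075
r2 = 0.40000 − 0.42075·(0.40000 − 0.30000) / (0.42075 − 0.08200) = 0.40000 − (0.04207)/(0.33875) = 0.27579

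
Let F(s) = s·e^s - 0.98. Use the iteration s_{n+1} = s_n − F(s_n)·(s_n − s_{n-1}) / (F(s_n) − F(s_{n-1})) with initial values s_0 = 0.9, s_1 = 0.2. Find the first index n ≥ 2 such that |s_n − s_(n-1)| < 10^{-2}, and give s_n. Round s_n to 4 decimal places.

F(0.9) = 1.233643, F(0.2) = -0.735719
s_2 = 0.200000 − (-0.735719)·(-0.700000)/(-1.969362) = 0.461508;  |Δ| = 0.261508
F(0.461508) = -0.247834
s_3 = 0.461508 − (-0.247834)·(0.261508)/(0.487885) = 0.594348;  |Δ| = 0.132840
F(0.594348) = 0.096868
s_4 = 0.594348 − 0.096868·(0.132840)/(0.344703) = 0.557017;  |Δ| = 0.037331
F(0.557017) = -0.007750
s_5 = 0.557017 − (-0.007750)·(-0.037331)/(-0.104618) = 0.559782;  |Δ| = 0.002765
|s_5 − s_4| = 0.002765 < 10^{-2}

n = 5, s_n = 0.5598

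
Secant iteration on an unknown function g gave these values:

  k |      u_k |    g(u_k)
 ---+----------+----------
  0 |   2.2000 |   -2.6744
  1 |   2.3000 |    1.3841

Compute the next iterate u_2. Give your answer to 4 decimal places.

2.2659

u_2 = 2.3000 − 1.3841·(2.3000 − 2.2000) / (1.3841 − (-2.6744))
   = 2.3000 − (0.138410)/(4.058500) = 2.265896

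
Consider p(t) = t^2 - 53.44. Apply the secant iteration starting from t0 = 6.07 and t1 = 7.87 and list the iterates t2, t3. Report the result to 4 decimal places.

p(6.07) = -16.595100, p(7.87) = 8.496900
t2 = 7.870000 − 8.496900·(7.870000 − 6.070000) / (8.496900 − (-16.595100)) = 7.870000 − (15.294420)/(25.092000) = 7.260466
p(7.260466) = -0.725629
t3 = 7.260466 − (-0.725629)·(7.260466 − 7.870000) / (-0.725629 − 8.496900) = 7.260466 − (0.442296)/(-9.222529) = 7.308424

7.2605, 7.3084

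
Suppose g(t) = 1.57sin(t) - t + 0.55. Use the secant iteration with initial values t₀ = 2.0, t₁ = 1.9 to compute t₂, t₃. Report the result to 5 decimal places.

1.98583, 1.98639

g(2.0) = -0.0224030, g(1.9) = 0.1356911
t₂ = 1.9000000 − 0.1356911·(1.9000000 − 2.0000000) / (0.1356911 − (-0.0224030)) = 1.9000000 − (-0.0135691)/(0.1580942) = 1.9858293
g(1.9858293) = 0.0008824
t₃ = 1.9858293 − 0.0008824·(1.9858293 − 1.9000000) / (0.0008824 − 0.1356911) = 1.9858293 − (0.0000757)/(-0.1348087) = 1.9863911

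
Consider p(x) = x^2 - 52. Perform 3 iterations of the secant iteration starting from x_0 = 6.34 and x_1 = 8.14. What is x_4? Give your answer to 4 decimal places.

7.2111

p(6.34) = -11.804400, p(8.14) = 14.259600
x_2 = 8.140000 − 14.259600·(8.140000 − 6.340000) / (14.259600 − (-11.804400)) = 8.140000 − (25.667280)/(26.064000) = 7.155221
p(7.155221) = -0.802813
x_3 = 7.155221 − (-0.802813)·(7.155221 − 8.140000) / (-0.802813 − 14.259600) = 7.155221 − (0.790593)/(-15.062413) = 7.207709
p(7.207709) = -0.048934
x_4 = 7.207709 − (-0.048934)·(7.207709 − 7.155221) / (-0.048934 − (-0.802813)) = 7.207709 − (-0.002568)/(0.753879) = 7.211116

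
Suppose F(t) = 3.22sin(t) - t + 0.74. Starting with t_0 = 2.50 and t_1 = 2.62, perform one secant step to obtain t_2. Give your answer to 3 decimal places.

F(2.50) = 0.16708, F(2.62) = -0.27560
t_2 = 2.62000 − (-0.27560)·(2.62000 − 2.50000) / (-0.27560 − 0.16708) = 2.62000 − (-0.03307)/(-0.44268) = 2.54529

2.545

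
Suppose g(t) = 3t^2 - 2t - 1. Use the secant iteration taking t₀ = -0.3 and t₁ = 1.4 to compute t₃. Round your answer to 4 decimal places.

g(-0.3) = -0.130000, g(1.4) = 2.080000
t₂ = 1.400000 − 2.080000·(1.400000 − (-0.300000)) / (2.080000 − (-0.130000)) = 1.400000 − (3.536000)/(2.210000) = -0.200000
g(-0.200000) = -0.480000
t₃ = -0.200000 − (-0.480000)·(-0.200000 − 1.400000) / (-0.480000 − 2.080000) = -0.200000 − (0.768000)/(-2.560000) = 0.100000

0.1000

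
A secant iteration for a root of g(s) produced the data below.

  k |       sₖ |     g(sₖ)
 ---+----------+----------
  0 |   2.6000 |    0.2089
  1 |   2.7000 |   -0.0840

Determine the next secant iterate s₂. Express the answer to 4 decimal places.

2.6713

s₂ = 2.7000 − (-0.0840)·(2.7000 − 2.6000) / (-0.0840 − 0.2089)
   = 2.7000 − (-0.008400)/(-0.292900) = 2.671321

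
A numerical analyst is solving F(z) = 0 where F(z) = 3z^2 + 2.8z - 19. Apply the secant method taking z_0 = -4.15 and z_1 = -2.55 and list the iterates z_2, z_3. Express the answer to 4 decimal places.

F(-4.15) = 21.047500, F(-2.55) = -6.632500
z_2 = -2.550000 − (-6.632500)·(-2.550000 − (-4.150000)) / (-6.632500 − 21.047500) = -2.550000 − (-10.612000)/(-27.680000) = -2.933382
F(-2.933382) = -1.399287
z_3 = -2.933382 − (-1.399287)·(-2.933382 − (-2.550000)) / (-1.399287 − (-6.632500)) = -2.933382 − (0.536461)/(5.233213) = -3.035892

-2.9334, -3.0359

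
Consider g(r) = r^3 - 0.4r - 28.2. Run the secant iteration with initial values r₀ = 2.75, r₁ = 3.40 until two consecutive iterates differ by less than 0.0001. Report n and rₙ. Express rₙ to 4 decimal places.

g(2.75) = -8.503125, g(3.40) = 9.744000
r₂ = 3.400000 − 9.744000·(0.650000)/(18.247125) = 3.052899;  |Δ| = 0.347101
g(3.052899) = -0.967561
r₃ = 3.052899 − (-0.967561)·(-0.347101)/(-10.711561) = 3.084252;  |Δ| = 0.031353
g(3.084252) = -0.094415
r₄ = 3.084252 − (-0.094415)·(0.031353)/(0.873146) = 3.087642;  |Δ| = 0.003390
g(3.087642) = 0.001087
r₅ = 3.087642 − 0.001087·(0.003390)/(0.095502) = 3.087604;  |Δ| = 0.000039
|r₅ − r₄| = 0.000039 < 0.0001

n = 5, rₙ = 3.0876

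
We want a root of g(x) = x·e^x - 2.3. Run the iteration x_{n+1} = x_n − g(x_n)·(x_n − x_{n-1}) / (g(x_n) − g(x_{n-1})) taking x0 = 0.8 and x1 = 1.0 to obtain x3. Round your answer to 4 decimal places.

g(0.8) = -0.519567, g(1.0) = 0.418282
x2 = 1.000000 − 0.418282·(1.000000 − 0.800000) / (0.418282 − (-0.519567)) = 1.000000 − (0.083656)/(0.937849) = 0.910800
g(0.910800) = -0.035469
x3 = 0.910800 − (-0.035469)·(0.910800 − 1.000000) / (-0.035469 − 0.418282) = 0.910800 − (0.003164)/(-0.453751) = 0.917772

0.9178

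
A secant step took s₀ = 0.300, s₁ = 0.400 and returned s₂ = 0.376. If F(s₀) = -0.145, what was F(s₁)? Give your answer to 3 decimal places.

0.046

The secant line through (0.300, -0.145) and (0.400, F(s₁)) crosses zero at s₂ = 0.376.
So (0.300, -0.145), (0.400, F(s₁)), (0.376, 0) are collinear:
F(s₁) = -0.145 · (0.400 − 0.376) / (0.300 − 0.376) = -0.145 · (0.02400)/(-0.07600) = 0.04579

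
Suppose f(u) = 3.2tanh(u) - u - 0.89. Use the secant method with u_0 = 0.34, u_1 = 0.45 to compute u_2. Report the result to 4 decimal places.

f(0.34) = -0.182072, f(0.45) = 0.010077
u_2 = 0.450000 − 0.010077·(0.450000 − 0.340000) / (0.010077 − (-0.182072)) = 0.450000 − (0.001108)/(0.192149) = 0.444231

0.4442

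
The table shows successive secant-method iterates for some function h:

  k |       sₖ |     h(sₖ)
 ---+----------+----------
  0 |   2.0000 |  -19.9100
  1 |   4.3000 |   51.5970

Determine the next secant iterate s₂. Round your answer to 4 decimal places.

s₂ = 4.3000 − 51.5970·(4.3000 − 2.0000) / (51.5970 − (-19.9100))
   = 4.3000 − (118.673100)/(71.507000) = 2.640399

2.6404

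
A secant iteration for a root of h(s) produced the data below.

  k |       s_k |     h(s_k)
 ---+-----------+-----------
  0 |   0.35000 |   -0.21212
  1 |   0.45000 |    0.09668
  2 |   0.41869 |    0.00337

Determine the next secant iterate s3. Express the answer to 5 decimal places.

0.41756

s3 = 0.41869 − 0.00337·(0.41869 − 0.45000) / (0.00337 − 0.09668)
   = 0.41869 − (-0.0001055)/(-0.0933100) = 0.4175592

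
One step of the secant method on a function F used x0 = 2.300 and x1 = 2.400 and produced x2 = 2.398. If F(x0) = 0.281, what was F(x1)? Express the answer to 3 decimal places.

-0.006

The secant line through (2.300, 0.281) and (2.400, F(x1)) crosses zero at x2 = 2.398.
So (2.300, 0.281), (2.400, F(x1)), (2.398, 0) are collinear:
F(x1) = 0.281 · (2.400 − 2.398) / (2.300 − 2.398) = 0.281 · (0.00200)/(-0.09800) = -0.00573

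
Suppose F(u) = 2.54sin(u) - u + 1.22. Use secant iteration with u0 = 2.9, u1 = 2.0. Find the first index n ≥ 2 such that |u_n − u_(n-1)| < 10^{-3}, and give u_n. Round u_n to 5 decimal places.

F(2.9) = -1.0723067, F(2.0) = 1.5296155
u2 = 2.0000000 − 1.5296155·(-0.9000000)/(2.6019222) = 2.5290911;  |Δ| = 0.5290911
F(2.5290911) = 0.1511956
u3 = 2.5290911 − 0.1511956·(0.5290911)/(-1.3784198) = 2.5871259;  |Δ| = 0.0580348
F(2.5871259) = -0.0298412
u4 = 2.5871259 − (-0.0298412)·(0.0580348)/(-0.1810368) = 2.5775597;  |Δ| = 0.0095662
F(2.5775597) = 0.0003212
u5 = 2.5775597 − 0.0003212·(-0.0095662)/(0.0301624) = 2.5776616;  |Δ| = 0.0001019
|u5 − u4| = 0.0001019 < 10^{-3}

n = 5, u_n = 2.57766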